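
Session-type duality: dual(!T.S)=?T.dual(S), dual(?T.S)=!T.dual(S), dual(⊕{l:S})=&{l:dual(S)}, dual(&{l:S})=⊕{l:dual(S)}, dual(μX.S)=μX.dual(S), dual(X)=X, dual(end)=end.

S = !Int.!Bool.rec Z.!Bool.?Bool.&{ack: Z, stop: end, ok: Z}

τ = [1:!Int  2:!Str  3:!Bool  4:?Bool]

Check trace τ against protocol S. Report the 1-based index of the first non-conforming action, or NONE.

2

[1] !Int  ok  residual = !Bool.rec Z.…
[2] got !Str, protocol expects !Bool  ✗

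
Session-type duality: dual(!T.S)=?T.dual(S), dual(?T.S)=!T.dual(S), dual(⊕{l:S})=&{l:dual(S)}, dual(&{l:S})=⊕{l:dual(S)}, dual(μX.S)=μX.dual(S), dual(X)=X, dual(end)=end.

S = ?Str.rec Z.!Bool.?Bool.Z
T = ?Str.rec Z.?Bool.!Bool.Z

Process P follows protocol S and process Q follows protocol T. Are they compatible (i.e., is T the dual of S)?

?Str vs ?Str  ✗ same direction on both sides — not dual

NO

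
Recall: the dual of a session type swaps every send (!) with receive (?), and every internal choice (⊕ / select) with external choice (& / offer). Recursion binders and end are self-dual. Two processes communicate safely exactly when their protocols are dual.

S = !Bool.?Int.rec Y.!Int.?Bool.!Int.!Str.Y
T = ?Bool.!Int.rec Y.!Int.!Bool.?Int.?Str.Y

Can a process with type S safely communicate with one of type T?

!Bool vs ?Bool  match
  ?Int vs !Int  match
    rec Y vs rec Y  match (rec unchanged)
      !Int vs !Int  ✗ same direction on both sides — not dual

NO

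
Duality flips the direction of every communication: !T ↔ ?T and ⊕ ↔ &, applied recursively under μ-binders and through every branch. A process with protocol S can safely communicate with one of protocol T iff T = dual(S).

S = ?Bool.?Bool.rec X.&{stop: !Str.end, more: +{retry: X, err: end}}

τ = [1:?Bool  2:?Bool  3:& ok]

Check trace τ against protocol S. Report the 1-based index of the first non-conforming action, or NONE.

3

step 1: ?Bool  ✓  state: ?Bool.rec X.…
step 2: ?Bool  ✓  state: rec X.…
step 3: got & ok, protocol expects & stop or & more  ✗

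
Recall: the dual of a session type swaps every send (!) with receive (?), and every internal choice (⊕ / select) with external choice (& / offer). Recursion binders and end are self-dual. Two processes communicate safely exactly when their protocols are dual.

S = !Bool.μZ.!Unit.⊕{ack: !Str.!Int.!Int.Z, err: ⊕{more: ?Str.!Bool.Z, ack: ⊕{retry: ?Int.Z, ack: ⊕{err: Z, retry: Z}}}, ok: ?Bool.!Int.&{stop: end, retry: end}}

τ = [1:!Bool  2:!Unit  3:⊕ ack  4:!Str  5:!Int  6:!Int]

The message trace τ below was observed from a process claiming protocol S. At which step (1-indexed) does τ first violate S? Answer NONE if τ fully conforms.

NONE

[1] !Bool  match  cont: μZ.…
[2] !Unit  match  cont: ⊕{ack: !Str.!Int.!Int.μZ.…, err: ⊕{more: ?Str.!Bool.μZ.…, ack: ⊕{retry: ?Int.μZ.…, ack: ⊕{err: μZ.…, retry: μZ.…}}}, ok: ?Bool.!Int.&{stop: end, retry: end}}
[3] ⊕ ack  match  cont: !Str.!Int.!Int.μZ.…
[4] !Str  match  cont: !Int.!Int.μZ.…
[5] !Int  match  cont: !Int.μZ.…
[6] !Int  match  cont: μZ.…
trace exhausted — no violation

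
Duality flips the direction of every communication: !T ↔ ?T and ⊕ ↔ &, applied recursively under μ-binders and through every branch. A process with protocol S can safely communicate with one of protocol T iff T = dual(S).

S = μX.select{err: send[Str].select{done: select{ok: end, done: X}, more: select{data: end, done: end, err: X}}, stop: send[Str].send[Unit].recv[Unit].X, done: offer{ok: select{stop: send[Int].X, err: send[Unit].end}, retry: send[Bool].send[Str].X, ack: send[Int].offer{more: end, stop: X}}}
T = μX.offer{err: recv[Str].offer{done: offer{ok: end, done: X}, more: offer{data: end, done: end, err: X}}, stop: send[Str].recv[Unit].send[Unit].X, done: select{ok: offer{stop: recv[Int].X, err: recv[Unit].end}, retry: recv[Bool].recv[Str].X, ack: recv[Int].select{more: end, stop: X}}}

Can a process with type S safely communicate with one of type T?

NO

μX vs μX  match (binder kept)
  select{err,stop,done} vs offer{err,stop,done}  match label sets agree
    case err:
      send[Str] vs recv[Str]  match
        select{done,more} vs offer{done,more}  match label sets agree
          case done:
            select{ok,done} vs offer{ok,done}  match label sets agree
              case ok:
                end vs end  match
              case done:
                X vs X  match
          case more:
            select{data,done,err} vs offer{data,done,err}  match label sets agree
              case data:
                end vs end  match
              case done:
                end vs end  match
              case err:
                X vs X  match
    case stop:
      send[Str] vs send[Str]  ✗ same direction on both sides — not dual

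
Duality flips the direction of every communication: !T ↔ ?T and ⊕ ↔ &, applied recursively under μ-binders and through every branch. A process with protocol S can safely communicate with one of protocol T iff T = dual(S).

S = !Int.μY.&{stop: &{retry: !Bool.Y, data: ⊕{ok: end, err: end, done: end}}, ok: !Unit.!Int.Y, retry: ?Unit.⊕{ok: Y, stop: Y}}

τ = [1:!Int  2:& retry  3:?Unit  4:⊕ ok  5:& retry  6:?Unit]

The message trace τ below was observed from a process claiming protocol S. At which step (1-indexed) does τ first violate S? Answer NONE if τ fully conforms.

NONE

step 1: !Int  match  residual = μY.…
step 2: & retry  match  residual = ?Unit.⊕{ok: μY.…, stop: μY.…}
step 3: ?Unit  match  residual = ⊕{ok: μY.…, stop: μY.…}
step 4: ⊕ ok  match  residual = μY.…
step 5: & retry  match  residual = ?Unit.⊕{ok: μY.…, stop: μY.…}
step 6: ?Unit  match  residual = ⊕{ok: μY.…, stop: μY.…}
all 6 steps conform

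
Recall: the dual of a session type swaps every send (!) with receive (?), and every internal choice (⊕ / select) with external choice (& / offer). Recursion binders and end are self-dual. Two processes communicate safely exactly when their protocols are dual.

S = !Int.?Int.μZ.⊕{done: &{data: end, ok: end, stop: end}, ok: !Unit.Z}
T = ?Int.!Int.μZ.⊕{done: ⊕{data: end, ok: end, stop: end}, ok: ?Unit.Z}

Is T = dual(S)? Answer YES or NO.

!Int | ?Int  match
  ?Int | !Int  match
    μZ | μZ  match (rec unchanged)
      ⊕{done,ok} | ⊕{done,ok}  ✗ choice polarity not flipped — not dual

NO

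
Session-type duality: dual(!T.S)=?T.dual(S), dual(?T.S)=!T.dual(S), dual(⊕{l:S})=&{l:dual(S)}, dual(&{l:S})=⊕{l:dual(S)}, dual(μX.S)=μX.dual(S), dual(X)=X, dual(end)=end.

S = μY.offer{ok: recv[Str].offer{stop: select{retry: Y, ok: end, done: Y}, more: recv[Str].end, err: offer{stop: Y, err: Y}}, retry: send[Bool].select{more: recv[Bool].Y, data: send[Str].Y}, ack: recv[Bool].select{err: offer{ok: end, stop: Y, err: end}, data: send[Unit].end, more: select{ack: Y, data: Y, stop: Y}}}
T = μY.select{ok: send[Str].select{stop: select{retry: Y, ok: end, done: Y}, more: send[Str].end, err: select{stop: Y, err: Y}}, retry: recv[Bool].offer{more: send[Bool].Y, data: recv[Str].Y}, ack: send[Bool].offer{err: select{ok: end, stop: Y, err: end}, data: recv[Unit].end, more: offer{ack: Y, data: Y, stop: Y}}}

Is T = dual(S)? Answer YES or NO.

μY | μY  match (binder kept)
  offer{ok,retry,ack} | select{ok,retry,ack}  match same labels
    • ok:
      recv[Str] | send[Str]  match
        offer{stop,more,err} | select{stop,more,err}  match same labels
          • stop:
            select{retry,ok,done} | select{retry,ok,done}  ✗ choice polarity not flipped — not dual

NO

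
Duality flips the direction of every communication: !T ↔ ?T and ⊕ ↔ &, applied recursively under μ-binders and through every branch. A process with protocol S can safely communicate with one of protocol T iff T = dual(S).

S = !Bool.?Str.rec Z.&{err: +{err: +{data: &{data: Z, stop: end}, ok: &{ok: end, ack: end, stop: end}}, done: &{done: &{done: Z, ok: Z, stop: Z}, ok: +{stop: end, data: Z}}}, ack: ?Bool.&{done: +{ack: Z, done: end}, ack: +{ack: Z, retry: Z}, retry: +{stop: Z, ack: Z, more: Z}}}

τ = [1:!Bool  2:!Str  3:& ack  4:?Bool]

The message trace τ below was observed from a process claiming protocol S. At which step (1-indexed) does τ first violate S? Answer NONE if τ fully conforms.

2

step 1: !Bool  ok  cont: ?Str.rec Z.…
step 2: got !Str, protocol expects ?Str  ✗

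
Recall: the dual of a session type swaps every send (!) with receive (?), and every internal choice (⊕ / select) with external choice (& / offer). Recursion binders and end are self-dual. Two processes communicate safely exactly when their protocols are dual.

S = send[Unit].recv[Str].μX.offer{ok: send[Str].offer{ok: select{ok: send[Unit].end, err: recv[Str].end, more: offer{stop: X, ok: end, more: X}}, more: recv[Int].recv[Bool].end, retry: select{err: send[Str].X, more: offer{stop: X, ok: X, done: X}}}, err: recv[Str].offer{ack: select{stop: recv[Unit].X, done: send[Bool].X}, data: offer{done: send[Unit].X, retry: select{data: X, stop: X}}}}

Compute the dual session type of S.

recv[Unit].send[Str].μX.select{ok: recv[Str].select{ok: offer{ok: recv[Unit].end, err: send[Str].end, more: select{stop: X, ok: end, more: X}}, more: send[Int].send[Bool].end, retry: offer{err: recv[Str].X, more: select{stop: X, ok: X, done: X}}}, err: send[Str].select{ack: offer{stop: send[Unit].X, done: recv[Bool].X}, data: select{done: recv[Unit].X, retry: offer{data: X, stop: X}}}}

send[Unit] = recv[Unit]
  recv[Str] = send[Str]
    μX = μX  (rec unchanged)
      offer{ok,err} = select{ok,err}  (external→internal)
        case ok:
          send[Str] = recv[Str]
            offer{ok,more,retry} = select{ok,more,retry}  (external→internal)
              case ok:
                select{ok,err,more} = offer{ok,err,more}  (internal→external)
                  case ok:
                    send[Unit] = recv[Unit]
                      dual(end) = end
                  case err:
                    recv[Str] = send[Str]
                      dual(end) = end
                  case more:
                    offer{stop,ok,more} = select{stop,ok,more}  (external→internal)
                      case stop:
                        dual(X) = X
                      case ok:
                        dual(end) = end
                      case more:
                        dual(X) = X
              case more:
                recv[Int] = send[Int]
                  recv[Bool] = send[Bool]
                    dual(end) = end
              case retry:
                select{err,more} = offer{err,more}  (internal→external)
                  case err:
                    send[Str] = recv[Str]
                      dual(X) = X
                  case more:
                    offer{stop,ok,done} = select{stop,ok,done}  (external→internal)
                      case stop:
                        dual(X) = X
                      case ok:
                        dual(X) = X
                      case done:
                        dual(X) = X
        case err:
          recv[Str] = send[Str]
            offer{ack,data} = select{ack,data}  (external→internal)
              case ack:
                select{stop,done} = offer{stop,done}  (internal→external)
                  case stop:
                    recv[Unit] = send[Unit]
                      dual(X) = X
                  case done:
                    send[Bool] = recv[Bool]
                      dual(X) = X
              case data:
                offer{done,retry} = select{done,retry}  (external→internal)
                  case done:
                    send[Unit] = recv[Unit]
                      dual(X) = X
                  case retry:
                    select{data,stop} = offer{data,stop}  (internal→external)
                      case data:
                        dual(X) = X
                      case stop:
                        dual(X) = X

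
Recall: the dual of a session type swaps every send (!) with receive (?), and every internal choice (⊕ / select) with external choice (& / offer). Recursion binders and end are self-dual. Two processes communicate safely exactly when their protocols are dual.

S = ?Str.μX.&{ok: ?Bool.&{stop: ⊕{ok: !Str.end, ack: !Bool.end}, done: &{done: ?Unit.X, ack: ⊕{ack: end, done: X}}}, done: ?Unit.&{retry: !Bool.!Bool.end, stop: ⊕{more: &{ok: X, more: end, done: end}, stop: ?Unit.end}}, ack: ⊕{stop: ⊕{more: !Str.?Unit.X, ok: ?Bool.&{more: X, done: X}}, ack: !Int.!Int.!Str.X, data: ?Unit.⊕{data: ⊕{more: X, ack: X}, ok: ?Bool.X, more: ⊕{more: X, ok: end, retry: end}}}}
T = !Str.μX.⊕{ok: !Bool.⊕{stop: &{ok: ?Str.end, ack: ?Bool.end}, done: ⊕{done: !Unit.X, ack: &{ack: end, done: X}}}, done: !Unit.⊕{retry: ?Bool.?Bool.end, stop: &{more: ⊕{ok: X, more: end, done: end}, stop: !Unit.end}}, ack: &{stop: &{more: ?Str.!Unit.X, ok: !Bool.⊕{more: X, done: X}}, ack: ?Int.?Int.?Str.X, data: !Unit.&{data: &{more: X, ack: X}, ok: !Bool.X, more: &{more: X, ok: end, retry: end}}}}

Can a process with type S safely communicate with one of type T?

?Str vs !Str  ✓
  μX vs μX  ✓ (μ self-dual)
    &{ok,done,ack} vs ⊕{ok,done,ack}  ✓ label sets agree
      [ok]
        ?Bool vs !Bool  ✓
          &{stop,done} vs ⊕{stop,done}  ✓ label sets agree
            [stop]
              ⊕{ok,ack} vs &{ok,ack}  ✓ label sets agree
                [ok]
                  !Str vs ?Str  ✓
                    end vs end  ✓
                [ack]
                  !Bool vs ?Bool  ✓
                    end vs end  ✓
            [done]
              &{done,ack} vs ⊕{done,ack}  ✓ label sets agree
                [done]
                  ?Unit vs !Unit  ✓
                    X vs X  ✓
                [ack]
                  ⊕{ack,done} vs &{ack,done}  ✓ label sets agree
                    [ack]
                      end vs end  ✓
                    [done]
                      X vs X  ✓
      [done]
        ?Unit vs !Unit  ✓
          &{retry,stop} vs ⊕{retry,stop}  ✓ label sets agree
            [retry]
              !Bool vs ?Bool  ✓
                !Bool vs ?Bool  ✓
                  end vs end  ✓
            [stop]
              ⊕{more,stop} vs &{more,stop}  ✓ label sets agree
                [more]
                  &{ok,more,done} vs ⊕{ok,more,done}  ✓ label sets agree
                    [ok]
                      X vs X  ✓
                    [more]
                      end vs end  ✓
                    [done]
                      end vs end  ✓
                [stop]
                  ?Unit vs !Unit  ✓
                    end vs end  ✓
      [ack]
        ⊕{stop,ack,data} vs &{stop,ack,data}  ✓ label sets agree
          [stop]
            ⊕{more,ok} vs &{more,ok}  ✓ label sets agree
              [more]
                !Str vs ?Str  ✓
                  ?Unit vs !Unit  ✓
                    X vs X  ✓
              [ok]
                ?Bool vs !Bool  ✓
                  &{more,done} vs ⊕{more,done}  ✓ label sets agree
                    [more]
                      X vs X  ✓
                    [done]
                      X vs X  ✓
          [ack]
            !Int vs ?Int  ✓
              !Int vs ?Int  ✓
                !Str vs ?Str  ✓
                  X vs X  ✓
          [data]
            ?Unit vs !Unit  ✓
              ⊕{data,ok,more} vs &{data,ok,more}  ✓ label sets agree
                [data]
                  ⊕{more,ack} vs &{more,ack}  ✓ label sets agree
                    [more]
                      X vs X  ✓
                    [ack]
                      X vs X  ✓
                [ok]
                  ?Bool vs !Bool  ✓
                    X vs X  ✓
                [more]
                  ⊕{more,ok,retry} vs &{more,ok,retry}  ✓ label sets agree
                    [more]
                      X vs X  ✓
                    [ok]
                      end vs end  ✓
                    [retry]
                      end vs end  ✓

YES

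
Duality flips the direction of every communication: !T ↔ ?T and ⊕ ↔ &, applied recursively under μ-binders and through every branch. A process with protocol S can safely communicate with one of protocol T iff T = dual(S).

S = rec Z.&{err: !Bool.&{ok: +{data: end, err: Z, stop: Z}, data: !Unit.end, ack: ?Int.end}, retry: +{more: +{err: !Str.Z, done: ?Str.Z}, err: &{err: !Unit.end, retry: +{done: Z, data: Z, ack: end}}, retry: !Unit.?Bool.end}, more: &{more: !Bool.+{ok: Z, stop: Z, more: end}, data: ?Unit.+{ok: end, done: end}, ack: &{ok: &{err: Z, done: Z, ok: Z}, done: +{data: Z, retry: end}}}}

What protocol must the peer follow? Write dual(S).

rec Z.+{err: ?Bool.+{ok: &{data: end, err: Z, stop: Z}, data: ?Unit.end, ack: !Int.end}, retry: &{more: &{err: ?Str.Z, done: !Str.Z}, err: +{err: ?Unit.end, retry: &{done: Z, data: Z, ack: end}}, retry: ?Unit.!Bool.end}, more: +{more: ?Bool.&{ok: Z, stop: Z, more: end}, data: !Unit.&{ok: end, done: end}, ack: +{ok: +{err: Z, done: Z, ok: Z}, done: &{data: Z, retry: end}}}}

rec Z ↦ rec Z  (μ self-dual)
  &{err,retry,more} ↦ +{err,retry,more}  (offer→select)
    • err:
      !Bool ↦ ?Bool
        &{ok,data,ack} ↦ +{ok,data,ack}  (offer→select)
          • ok:
            +{data,err,stop} ↦ &{data,err,stop}  (internal→external)
              • data:
                end self-dual
              • err:
                Z self-dual
              • stop:
                Z self-dual
          • data:
            !Unit ↦ ?Unit
              end self-dual
          • ack:
            ?Int ↦ !Int
              end self-dual
    • retry:
      +{more,err,retry} ↦ &{more,err,retry}  (internal→external)
        • more:
          +{err,done} ↦ &{err,done}  (internal→external)
            • err:
              !Str ↦ ?Str
                Z self-dual
            • done:
              ?Str ↦ !Str
                Z self-dual
        • err:
          &{err,retry} ↦ +{err,retry}  (offer→select)
            • err:
              !Unit ↦ ?Unit
                end self-dual
            • retry:
              +{done,data,ack} ↦ &{done,data,ack}  (internal→external)
                • done:
                  Z self-dual
                • data:
                  Z self-dual
                • ack:
                  end self-dual
        • retry:
          !Unit ↦ ?Unit
            ?Bool ↦ !Bool
              end self-dual
    • more:
      &{more,data,ack} ↦ +{more,data,ack}  (offer→select)
        • more:
          !Bool ↦ ?Bool
            +{ok,stop,more} ↦ &{ok,stop,more}  (internal→external)
              • ok:
                Z self-dual
              • stop:
                Z self-dual
              • more:
                end self-dual
        • data:
          ?Unit ↦ !Unit
            +{ok,done} ↦ &{ok,done}  (internal→external)
              • ok:
                end self-dual
              • done:
                end self-dual
        • ack:
          &{ok,done} ↦ +{ok,done}  (offer→select)
            • ok:
              &{err,done,ok} ↦ +{err,done,ok}  (offer→select)
                • err:
                  Z self-dual
                • done:
                  Z self-dual
                • ok:
                  Z self-dual
            • done:
              +{data,retry} ↦ &{data,retry}  (internal→external)
                • data:
                  Z self-dual
                • retry:
                  end self-dual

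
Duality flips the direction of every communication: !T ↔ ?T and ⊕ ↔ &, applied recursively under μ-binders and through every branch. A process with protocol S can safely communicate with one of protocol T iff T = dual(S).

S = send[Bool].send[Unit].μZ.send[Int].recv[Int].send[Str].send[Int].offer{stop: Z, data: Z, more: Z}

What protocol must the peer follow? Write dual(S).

send[Bool] = recv[Bool]
  send[Unit] = recv[Unit]
    μZ = μZ  (rec unchanged)
      send[Int] = recv[Int]
        recv[Int] = send[Int]
          send[Str] = recv[Str]
            send[Int] = recv[Int]
              offer{stop,data,more} = select{stop,data,more}  (&→⊕)
                [stop]
                  Z self-dual
                [data]
                  Z self-dual
                [more]
                  Z self-dual

recv[Bool].recv[Unit].μZ.recv[Int].send[Int].recv[Str].recv[Int].select{stop: Z, data: Z, more: Z}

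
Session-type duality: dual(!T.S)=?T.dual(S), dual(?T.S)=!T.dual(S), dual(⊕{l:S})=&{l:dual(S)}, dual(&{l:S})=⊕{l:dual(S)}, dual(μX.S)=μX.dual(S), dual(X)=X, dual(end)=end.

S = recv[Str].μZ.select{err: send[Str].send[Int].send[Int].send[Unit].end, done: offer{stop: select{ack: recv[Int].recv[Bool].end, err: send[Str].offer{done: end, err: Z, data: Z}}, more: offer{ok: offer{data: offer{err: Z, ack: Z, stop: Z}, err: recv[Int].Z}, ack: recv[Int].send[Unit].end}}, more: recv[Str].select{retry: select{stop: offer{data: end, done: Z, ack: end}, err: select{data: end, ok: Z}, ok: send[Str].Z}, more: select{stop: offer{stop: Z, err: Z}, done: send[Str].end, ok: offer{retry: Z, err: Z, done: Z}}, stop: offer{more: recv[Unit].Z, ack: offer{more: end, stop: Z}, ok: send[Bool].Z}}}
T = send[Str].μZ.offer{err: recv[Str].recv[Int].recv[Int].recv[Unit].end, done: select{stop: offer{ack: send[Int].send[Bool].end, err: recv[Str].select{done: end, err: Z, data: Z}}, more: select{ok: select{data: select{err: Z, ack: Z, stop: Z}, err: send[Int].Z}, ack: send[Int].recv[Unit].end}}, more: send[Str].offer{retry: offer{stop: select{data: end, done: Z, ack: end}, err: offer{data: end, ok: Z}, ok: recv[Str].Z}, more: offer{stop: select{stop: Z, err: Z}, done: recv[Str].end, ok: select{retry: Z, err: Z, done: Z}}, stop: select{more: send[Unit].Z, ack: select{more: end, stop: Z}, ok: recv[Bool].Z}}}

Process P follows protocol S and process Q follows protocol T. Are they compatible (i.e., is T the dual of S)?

YES

recv[Str] | send[Str]  ok
  μZ | μZ  ok (μ self-dual)
    select{err,done,more} | offer{err,done,more}  ok same labels
      • err:
        send[Str] | recv[Str]  ok
          send[Int] | recv[Int]  ok
            send[Int] | recv[Int]  ok
              send[Unit] | recv[Unit]  ok
                end | end  ok
      • done:
        offer{stop,more} | select{stop,more}  ok same labels
          • stop:
            select{ack,err} | offer{ack,err}  ok same labels
              • ack:
                recv[Int] | send[Int]  ok
                  recv[Bool] | send[Bool]  ok
                    end | end  ok
              • err:
                send[Str] | recv[Str]  ok
                  offer{done,err,data} | select{done,err,data}  ok same labels
                    • done:
                      end | end  ok
                    • err:
                      Z | Z  ok
                    • data:
                      Z | Z  ok
          • more:
            offer{ok,ack} | select{ok,ack}  ok same labels
              • ok:
                offer{data,err} | select{data,err}  ok same labels
                  • data:
                    offer{err,ack,stop} | select{err,ack,stop}  ok same labels
                      • err:
                        Z | Z  ok
                      • ack:
                        Z | Z  ok
                      • stop:
                        Z | Z  ok
                  • err:
                    recv[Int] | send[Int]  ok
                      Z | Z  ok
              • ack:
                recv[Int] | send[Int]  ok
                  send[Unit] | recv[Unit]  ok
                    end | end  ok
      • more:
        recv[Str] | send[Str]  ok
          select{retry,more,stop} | offer{retry,more,stop}  ok same labels
            • retry:
              select{stop,err,ok} | offer{stop,err,ok}  ok same labels
                • stop:
                  offer{data,done,ack} | select{data,done,ack}  ok same labels
                    • data:
                      end | end  ok
                    • done:
                      Z | Z  ok
                    • ack:
                      end | end  ok
                • err:
                  select{data,ok} | offer{data,ok}  ok same labels
                    • data:
                      end | end  ok
                    • ok:
                      Z | Z  ok
                • ok:
                  send[Str] | recv[Str]  ok
                    Z | Z  ok
            • more:
              select{stop,done,ok} | offer{stop,done,ok}  ok same labels
                • stop:
                  offer{stop,err} | select{stop,err}  ok same labels
                    • stop:
                      Z | Z  ok
                    • err:
                      Z | Z  ok
                • done:
                  send[Str] | recv[Str]  ok
                    end | end  ok
                • ok:
                  offer{retry,err,done} | select{retry,err,done}  ok same labels
                    • retry:
                      Z | Z  ok
                    • err:
                      Z | Z  ok
                    • done:
                      Z | Z  ok
            • stop:
              offer{more,ack,ok} | select{more,ack,ok}  ok same labels
                • more:
                  recv[Unit] | send[Unit]  ok
                    Z | Z  ok
                • ack:
                  offer{more,stop} | select{more,stop}  ok same labels
                    • more:
                      end | end  ok
                    • stop:
                      Z | Z  ok
                • ok:
                  send[Bool] | recv[Bool]  ok
                    Z | Z  ok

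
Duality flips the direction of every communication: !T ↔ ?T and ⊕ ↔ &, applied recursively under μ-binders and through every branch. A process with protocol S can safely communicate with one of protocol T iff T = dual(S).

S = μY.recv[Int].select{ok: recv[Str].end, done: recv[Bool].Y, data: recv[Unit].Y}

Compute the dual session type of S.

μY ↦ μY  (rec unchanged)
  recv[Int] ↦ send[Int]
    select{ok,done,data} ↦ offer{ok,done,data}  (select→offer)
      case ok:
        recv[Str] ↦ send[Str]
          dual(end) = end
      case done:
        recv[Bool] ↦ send[Bool]
          dual(Y) = Y
      case data:
        recv[Unit] ↦ send[Unit]
          dual(Y) = Y

μY.send[Int].offer{ok: send[Str].end, done: send[Bool].Y, data: send[Unit].Y}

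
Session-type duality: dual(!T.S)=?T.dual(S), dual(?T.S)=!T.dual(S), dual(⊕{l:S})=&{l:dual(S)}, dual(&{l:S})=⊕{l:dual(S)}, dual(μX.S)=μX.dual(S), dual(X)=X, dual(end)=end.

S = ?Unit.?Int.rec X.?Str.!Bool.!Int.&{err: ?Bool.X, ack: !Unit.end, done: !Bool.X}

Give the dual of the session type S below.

?Unit = !Unit
  ?Int = !Int
    rec X = rec X  (rec unchanged)
      ?Str = !Str
        !Bool = ?Bool
          !Int = ?Int
            &{err,ack,done} = +{err,ack,done}  (external→internal)
              • err:
                ?Bool = !Bool
                  X ↦ X
              • ack:
                !Unit = ?Unit
                  end ↦ end
              • done:
                !Bool = ?Bool
                  X ↦ X

!Unit.!Int.rec X.!Str.?Bool.?Int.+{err: !Bool.X, ack: ?Unit.end, done: ?Bool.X}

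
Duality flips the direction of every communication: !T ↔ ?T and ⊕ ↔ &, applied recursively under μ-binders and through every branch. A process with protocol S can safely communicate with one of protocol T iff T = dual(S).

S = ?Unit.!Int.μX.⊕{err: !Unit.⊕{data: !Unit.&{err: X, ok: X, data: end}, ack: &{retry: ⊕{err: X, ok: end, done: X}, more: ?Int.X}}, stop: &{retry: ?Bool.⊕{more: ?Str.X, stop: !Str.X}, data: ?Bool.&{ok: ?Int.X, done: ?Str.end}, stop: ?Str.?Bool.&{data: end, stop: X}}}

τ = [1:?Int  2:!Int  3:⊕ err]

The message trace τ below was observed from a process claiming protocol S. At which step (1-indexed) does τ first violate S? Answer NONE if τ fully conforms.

@1 got ?Int, protocol expects ?Unit  ✗

1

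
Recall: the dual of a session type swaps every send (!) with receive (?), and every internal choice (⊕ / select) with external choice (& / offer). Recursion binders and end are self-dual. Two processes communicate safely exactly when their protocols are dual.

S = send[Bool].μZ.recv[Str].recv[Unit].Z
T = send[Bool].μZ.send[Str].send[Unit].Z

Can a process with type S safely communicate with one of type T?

NO

send[Bool] vs send[Bool]  ✗ same direction on both sides — not dual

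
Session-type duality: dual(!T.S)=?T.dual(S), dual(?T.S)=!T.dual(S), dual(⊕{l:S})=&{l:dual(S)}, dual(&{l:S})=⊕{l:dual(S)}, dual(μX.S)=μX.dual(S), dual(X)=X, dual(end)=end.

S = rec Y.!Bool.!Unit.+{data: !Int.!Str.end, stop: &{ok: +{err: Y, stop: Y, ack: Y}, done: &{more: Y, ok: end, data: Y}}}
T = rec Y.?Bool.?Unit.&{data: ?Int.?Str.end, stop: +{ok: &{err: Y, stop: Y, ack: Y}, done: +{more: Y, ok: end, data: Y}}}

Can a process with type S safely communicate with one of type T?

rec Y | rec Y  match (μ self-dual)
  !Bool | ?Bool  match
    !Unit | ?Unit  match
      +{data,stop} | &{data,stop}  match same labels
        case data:
          !Int | ?Int  match
            !Str | ?Str  match
              end | end  match
        case stop:
          &{ok,done} | +{ok,done}  match same labels
            case ok:
              +{err,stop,ack} | &{err,stop,ack}  match same labels
                case err:
                  Y | Y  match
                case stop:
                  Y | Y  match
                case ack:
                  Y | Y  match
            case done:
              &{more,ok,data} | +{more,ok,data}  match same labels
                case more:
                  Y | Y  match
                case ok:
                  end | end  match
                case data:
                  Y | Y  match

YES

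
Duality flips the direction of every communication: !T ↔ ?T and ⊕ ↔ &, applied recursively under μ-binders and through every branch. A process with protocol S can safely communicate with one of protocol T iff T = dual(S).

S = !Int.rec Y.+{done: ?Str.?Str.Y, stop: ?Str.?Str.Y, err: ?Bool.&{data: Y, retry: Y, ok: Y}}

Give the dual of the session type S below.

?Int.rec Y.&{done: !Str.!Str.Y, stop: !Str.!Str.Y, err: !Bool.+{data: Y, retry: Y, ok: Y}}

!Int ↦ ?Int
  rec Y ↦ rec Y  (binder kept)
    +{done,stop,err} ↦ &{done,stop,err}  (select→offer)
      case done:
        ?Str ↦ !Str
          ?Str ↦ !Str
            Y self-dual
      case stop:
        ?Str ↦ !Str
          ?Str ↦ !Str
            Y self-dual
      case err:
        ?Bool ↦ !Bool
          &{data,retry,ok} ↦ +{data,retry,ok}  (offer→select)
            case data:
              Y self-dual
            case retry:
              Y self-dual
            case ok:
              Y self-dual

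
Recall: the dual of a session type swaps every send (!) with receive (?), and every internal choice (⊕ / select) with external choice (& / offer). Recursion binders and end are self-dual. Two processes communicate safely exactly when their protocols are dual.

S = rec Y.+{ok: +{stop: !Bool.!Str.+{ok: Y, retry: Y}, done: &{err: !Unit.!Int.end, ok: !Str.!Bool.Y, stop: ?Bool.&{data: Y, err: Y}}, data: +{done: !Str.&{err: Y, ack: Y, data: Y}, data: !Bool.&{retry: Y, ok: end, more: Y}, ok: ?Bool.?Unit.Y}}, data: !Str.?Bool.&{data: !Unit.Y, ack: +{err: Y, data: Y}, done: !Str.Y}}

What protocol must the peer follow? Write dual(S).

rec Y → rec Y  (μ self-dual)
  +{ok,data} → &{ok,data}  (⊕→&)
    • ok:
      +{stop,done,data} → &{stop,done,data}  (⊕→&)
        • stop:
          !Bool → ?Bool
            !Str → ?Str
              +{ok,retry} → &{ok,retry}  (⊕→&)
                • ok:
                  Y self-dual
                • retry:
                  Y self-dual
        • done:
          &{err,ok,stop} → +{err,ok,stop}  (&→⊕)
            • err:
              !Unit → ?Unit
                !Int → ?Int
                  end self-dual
            • ok:
              !Str → ?Str
                !Bool → ?Bool
                  Y self-dual
            • stop:
              ?Bool → !Bool
                &{data,err} → +{data,err}  (&→⊕)
                  • data:
                    Y self-dual
                  • err:
                    Y self-dual
        • data:
          +{done,data,ok} → &{done,data,ok}  (⊕→&)
            • done:
              !Str → ?Str
                &{err,ack,data} → +{err,ack,data}  (&→⊕)
                  • err:
                    Y self-dual
                  • ack:
                    Y self-dual
                  • data:
                    Y self-dual
            • data:
              !Bool → ?Bool
                &{retry,ok,more} → +{retry,ok,more}  (&→⊕)
                  • retry:
                    Y self-dual
                  • ok:
                    end self-dual
                  • more:
                    Y self-dual
            • ok:
              ?Bool → !Bool
                ?Unit → !Unit
                  Y self-dual
    • data:
      !Str → ?Str
        ?Bool → !Bool
          &{data,ack,done} → +{data,ack,done}  (&→⊕)
            • data:
              !Unit → ?Unit
                Y self-dual
            • ack:
              +{err,data} → &{err,data}  (⊕→&)
                • err:
                  Y self-dual
                • data:
                  Y self-dual
            • done:
              !Str → ?Str
                Y self-dual

rec Y.&{ok: &{stop: ?Bool.?Str.&{ok: Y, retry: Y}, done: +{err: ?Unit.?Int.end, ok: ?Str.?Bool.Y, stop: !Bool.+{data: Y, err: Y}}, data: &{done: ?Str.+{err: Y, ack: Y, data: Y}, data: ?Bool.+{retry: Y, ok: end, more: Y}, ok: !Bool.!Unit.Y}}, data: ?Str.!Bool.+{data: ?Unit.Y, ack: &{err: Y, data: Y}, done: ?Str.Y}}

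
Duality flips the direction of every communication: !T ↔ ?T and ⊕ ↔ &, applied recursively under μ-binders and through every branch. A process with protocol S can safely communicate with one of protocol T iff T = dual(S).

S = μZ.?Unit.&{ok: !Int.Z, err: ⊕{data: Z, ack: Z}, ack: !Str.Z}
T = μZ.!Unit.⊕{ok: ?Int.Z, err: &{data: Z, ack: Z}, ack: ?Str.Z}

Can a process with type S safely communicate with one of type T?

YES

μZ vs μZ  ok (binder kept)
  ?Unit vs !Unit  ok
    &{ok,err,ack} vs ⊕{ok,err,ack}  ok labels match
      [ok]
        !Int vs ?Int  ok
          Z vs Z  ok
      [err]
        ⊕{data,ack} vs &{data,ack}  ok labels match
          [data]
            Z vs Z  ok
          [ack]
            Z vs Z  ok
      [ack]
        !Str vs ?Str  ok
          Z vs Z  ok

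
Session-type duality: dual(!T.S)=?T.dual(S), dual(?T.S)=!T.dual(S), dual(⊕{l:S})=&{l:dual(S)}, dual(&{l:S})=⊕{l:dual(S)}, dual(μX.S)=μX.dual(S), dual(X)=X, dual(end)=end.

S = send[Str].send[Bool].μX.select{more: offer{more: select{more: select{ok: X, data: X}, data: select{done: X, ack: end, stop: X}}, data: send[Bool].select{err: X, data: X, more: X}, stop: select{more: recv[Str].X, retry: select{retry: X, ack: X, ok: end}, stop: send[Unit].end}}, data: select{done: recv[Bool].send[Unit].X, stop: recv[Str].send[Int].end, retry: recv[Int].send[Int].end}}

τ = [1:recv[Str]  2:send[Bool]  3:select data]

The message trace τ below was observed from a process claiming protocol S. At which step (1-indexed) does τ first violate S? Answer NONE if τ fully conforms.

1

step 1: got recv[Str], protocol expects send[Str]  ✗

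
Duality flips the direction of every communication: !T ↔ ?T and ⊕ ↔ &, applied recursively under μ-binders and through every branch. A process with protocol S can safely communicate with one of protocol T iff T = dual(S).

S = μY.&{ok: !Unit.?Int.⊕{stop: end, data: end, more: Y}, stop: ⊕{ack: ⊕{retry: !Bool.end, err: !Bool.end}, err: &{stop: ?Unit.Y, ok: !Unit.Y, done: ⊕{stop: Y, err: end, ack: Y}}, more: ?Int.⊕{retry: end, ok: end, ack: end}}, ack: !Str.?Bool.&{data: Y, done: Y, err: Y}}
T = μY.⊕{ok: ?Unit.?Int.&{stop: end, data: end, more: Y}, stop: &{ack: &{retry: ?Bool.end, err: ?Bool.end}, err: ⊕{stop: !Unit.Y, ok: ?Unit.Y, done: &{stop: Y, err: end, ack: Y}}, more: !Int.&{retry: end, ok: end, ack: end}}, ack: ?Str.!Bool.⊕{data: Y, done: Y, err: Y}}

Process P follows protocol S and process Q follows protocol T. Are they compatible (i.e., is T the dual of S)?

μY | μY  ok (rec unchanged)
  &{ok,stop,ack} | ⊕{ok,stop,ack}  ok labels match
    case ok:
      !Unit | ?Unit  ok
        ?Int | ?Int  ✗ same direction on both sides — not dual

NO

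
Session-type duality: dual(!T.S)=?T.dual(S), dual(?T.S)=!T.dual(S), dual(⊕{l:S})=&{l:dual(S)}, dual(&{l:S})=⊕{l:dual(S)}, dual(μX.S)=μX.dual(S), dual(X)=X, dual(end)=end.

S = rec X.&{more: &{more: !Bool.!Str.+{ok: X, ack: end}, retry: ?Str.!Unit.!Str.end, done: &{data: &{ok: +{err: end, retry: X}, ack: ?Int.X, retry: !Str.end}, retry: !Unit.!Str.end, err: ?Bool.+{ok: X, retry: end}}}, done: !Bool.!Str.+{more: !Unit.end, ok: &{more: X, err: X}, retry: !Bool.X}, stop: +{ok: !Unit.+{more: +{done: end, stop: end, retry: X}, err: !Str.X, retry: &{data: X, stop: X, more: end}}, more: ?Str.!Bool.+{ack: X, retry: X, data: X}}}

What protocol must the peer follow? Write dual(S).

rec X.+{more: +{more: ?Bool.?Str.&{ok: X, ack: end}, retry: !Str.?Unit.?Str.end, done: +{data: +{ok: &{err: end, retry: X}, ack: !Int.X, retry: ?Str.end}, retry: ?Unit.?Str.end, err: !Bool.&{ok: X, retry: end}}}, done: ?Bool.?Str.&{more: ?Unit.end, ok: +{more: X, err: X}, retry: ?Bool.X}, stop: &{ok: ?Unit.&{more: &{done: end, stop: end, retry: X}, err: ?Str.X, retry: +{data: X, stop: X, more: end}}, more: !Str.?Bool.&{ack: X, retry: X, data: X}}}

rec X = rec X  (binder kept)
  &{more,done,stop} = +{more,done,stop}  (external→internal)
    case more:
      &{more,retry,done} = +{more,retry,done}  (external→internal)
        case more:
          !Bool = ?Bool
            !Str = ?Str
              +{ok,ack} = &{ok,ack}  (select→offer)
                case ok:
                  X ↦ X
                case ack:
                  end ↦ end
        case retry:
          ?Str = !Str
            !Unit = ?Unit
              !Str = ?Str
                end ↦ end
        case done:
          &{data,retry,err} = +{data,retry,err}  (external→internal)
            case data:
              &{ok,ack,retry} = +{ok,ack,retry}  (external→internal)
                case ok:
                  +{err,retry} = &{err,retry}  (select→offer)
                    case err:
                      end ↦ end
                    case retry:
                      X ↦ X
                case ack:
                  ?Int = !Int
                    X ↦ X
                case retry:
                  !Str = ?Str
                    end ↦ end
            case retry:
              !Unit = ?Unit
                !Str = ?Str
                  end ↦ end
            case err:
              ?Bool = !Bool
                +{ok,retry} = &{ok,retry}  (select→offer)
                  case ok:
                    X ↦ X
                  case retry:
                    end ↦ end
    case done:
      !Bool = ?Bool
        !Str = ?Str
          +{more,ok,retry} = &{more,ok,retry}  (select→offer)
            case more:
              !Unit = ?Unit
                end ↦ end
            case ok:
              &{more,err} = +{more,err}  (external→internal)
                case more:
                  X ↦ X
                case err:
                  X ↦ X
            case retry:
              !Bool = ?Bool
                X ↦ X
    case stop:
      +{ok,more} = &{ok,more}  (select→offer)
        case ok:
          !Unit = ?Unit
            +{more,err,retry} = &{more,err,retry}  (select→offer)
              case more:
                +{done,stop,retry} = &{done,stop,retry}  (select→offer)
                  case done:
                    end ↦ end
                  case stop:
                    end ↦ end
                  case retry:
                    X ↦ X
              case err:
                !Str = ?Str
                  X ↦ X
              case retry:
                &{data,stop,more} = +{data,stop,more}  (external→internal)
                  case data:
                    X ↦ X
                  case stop:
                    X ↦ X
                  case more:
                    end ↦ end
        case more:
          ?Str = !Str
            !Bool = ?Bool
              +{ack,retry,data} = &{ack,retry,data}  (select→offer)
                case ack:
                  X ↦ X
                case retry:
                  X ↦ X
                case data:
                  X ↦ X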